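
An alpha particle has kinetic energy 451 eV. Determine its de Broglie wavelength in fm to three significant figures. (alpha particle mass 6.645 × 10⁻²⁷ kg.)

KE = 451 eV = 7.225 × 10⁻¹⁷ J.
p = √(2mKE) = √(2 × 6.645 × 10⁻²⁷ × 7.225 × 10⁻¹⁷) = 9.799 × 10⁻²² kg·m/s.
λ = h/p = 6.626 × 10⁻³⁴ / 9.799 × 10⁻²² = 6.76 × 10⁻¹³ m = 676 fm.

λ = 676 fm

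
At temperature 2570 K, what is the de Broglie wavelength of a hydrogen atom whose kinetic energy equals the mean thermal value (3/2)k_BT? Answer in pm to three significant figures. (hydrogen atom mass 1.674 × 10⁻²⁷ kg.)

λ = 49.6 pm

KE = (3/2)k_BT = 1.5 × 1.381 × 10⁻²³ × 2570 = 5.324 × 10⁻²⁰ J.
p = √(2mKE) = √(2 × 1.674 × 10⁻²⁷ × 5.324 × 10⁻²⁰) = 1.335 × 10⁻²³ kg·m/s.
λ = h/p = 4.96 × 10⁻¹¹ m = 49.6 pm.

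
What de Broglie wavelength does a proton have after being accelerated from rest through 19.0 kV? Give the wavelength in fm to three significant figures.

KE = eV = 1.602 × 10⁻¹⁹ × 1.900 × 10⁴ = 3.044 × 10⁻¹⁵ J.
p = √(2mKE) = √(2 × 1.673 × 10⁻²⁷ × 3.044 × 10⁻¹⁵) = 3.191 × 10⁻²¹ kg·m/s.
λ = h/p = 6.626 × 10⁻³⁴ / 3.191 × 10⁻²¹ = 2.08 × 10⁻¹³ m = 208 fm.

λ = 208 fm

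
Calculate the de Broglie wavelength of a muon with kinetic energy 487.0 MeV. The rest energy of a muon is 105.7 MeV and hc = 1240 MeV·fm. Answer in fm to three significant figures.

Total energy E = KE + m₀c² = 487.0 + 105.7 = 592.7 MeV.
(pc)² = E² − (m₀c²)² = (592.7)² − (105.7)² = 3.401 × 10⁵ MeV², so pc = 583.2 MeV.
λ = hc/(pc) = 1240 MeV·fm / 583.2 MeV = 2.13 fm.

λ = 2.13 fm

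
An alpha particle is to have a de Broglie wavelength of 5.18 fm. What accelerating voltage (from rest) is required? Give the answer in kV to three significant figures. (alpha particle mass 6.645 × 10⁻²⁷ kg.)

V = 3840 kV

p = h/λ = 6.626 × 10⁻³⁴ / 5.180 × 10⁻¹⁵ = 1.279 × 10⁻¹⁹ kg·m/s.
KE = p²/(2m) = 1.231 × 10⁻¹² J.
V = KE/2e = 1.231 × 10⁻¹² / (2 × 1.602 × 10⁻¹⁹) = 3840 kV.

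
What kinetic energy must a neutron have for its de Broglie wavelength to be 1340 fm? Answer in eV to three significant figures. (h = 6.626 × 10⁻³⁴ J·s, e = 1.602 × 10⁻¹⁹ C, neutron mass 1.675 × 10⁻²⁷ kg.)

p = h/λ = 6.626 × 10⁻³⁴ / 1.340 × 10⁻¹² = 4.945 × 10⁻²² kg·m/s.
KE = p²/(2m) = (4.945 × 10⁻²²)² / (2 × 1.675 × 10⁻²⁷) = 7.299 × 10⁻¹⁷ J = 456 eV.

KE = 456 eV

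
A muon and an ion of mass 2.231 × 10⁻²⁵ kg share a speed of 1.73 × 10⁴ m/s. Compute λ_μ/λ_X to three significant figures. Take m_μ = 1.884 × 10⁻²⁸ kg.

At fixed v, p = mv so λ = h/(mv) ∝ 1/m.
λ_μ/λ_X = m_X/m_μ = 2.231 × 10⁻²⁵/1.884 × 10⁻²⁸ = 1180.

λ_μ/λ_X = 1180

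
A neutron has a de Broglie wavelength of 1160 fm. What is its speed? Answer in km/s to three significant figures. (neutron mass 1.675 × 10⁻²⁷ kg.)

p = h/λ = 6.626 × 10⁻³⁴ / 1.160 × 10⁻¹² = 5.712 × 10⁻²² kg·m/s.
v = p/m = 5.712 × 10⁻²² / 1.675 × 10⁻²⁷ = 3.41 × 10⁵ m/s = 341 km/s.

v = 341 km/s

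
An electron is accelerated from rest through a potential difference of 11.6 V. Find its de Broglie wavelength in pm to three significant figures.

λ = 360 pm

KE = eV = 1.602 × 10⁻¹⁹ × 11.60 = 1.858 × 10⁻¹⁸ J.
p = √(2mKE) = √(2 × 9.109 × 10⁻³¹ × 1.858 × 10⁻¹⁸) = 1.840 × 10⁻²⁴ kg·m/s.
λ = h/p = 6.626 × 10⁻³⁴ / 1.840 × 10⁻²⁴ = 3.60 × 10⁻¹⁰ m = 360 pm.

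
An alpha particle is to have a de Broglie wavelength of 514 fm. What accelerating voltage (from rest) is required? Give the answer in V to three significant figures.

V = 390 V

p = h/λ = 6.626 × 10⁻³⁴ / 5.140 × 10⁻¹³ = 1.289 × 10⁻²¹ kg·m/s.
KE = p²/(2m) = 1.250 × 10⁻¹⁶ J.
V = KE/2e = 1.250 × 10⁻¹⁶ / (2 × 1.602 × 10⁻¹⁹) = 390 V.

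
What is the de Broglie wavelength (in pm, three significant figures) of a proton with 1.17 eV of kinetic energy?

KE = 1.17 eV = 1.874 × 10⁻¹⁹ J.
p = √(2mKE) = √(2 × 1.673 × 10⁻²⁷ × 1.874 × 10⁻¹⁹) = 2.504 × 10⁻²³ kg·m/s.
λ = h/p = 6.626 × 10⁻³⁴ / 2.504 × 10⁻²³ = 2.65 × 10⁻¹¹ m = 26.5 pm.

λ = 26.5 pm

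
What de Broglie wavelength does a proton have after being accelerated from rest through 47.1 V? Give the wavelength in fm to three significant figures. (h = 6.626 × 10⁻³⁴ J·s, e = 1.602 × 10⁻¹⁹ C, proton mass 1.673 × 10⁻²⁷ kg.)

λ = 4170 fm

KE = eV = 1.602 × 10⁻¹⁹ × 47.10 = 7.545 × 10⁻¹⁸ J.
p = √(2mKE) = √(2 × 1.673 × 10⁻²⁷ × 7.545 × 10⁻¹⁸) = 1.589 × 10⁻²² kg·m/s.
λ = h/p = 6.626 × 10⁻³⁴ / 1.589 × 10⁻²² = 4.17 × 10⁻¹² m = 4170 fm.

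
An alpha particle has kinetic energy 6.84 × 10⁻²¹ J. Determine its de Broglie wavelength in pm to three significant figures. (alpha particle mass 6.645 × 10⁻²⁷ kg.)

λ = 69.5 pm

p = √(2mKE) = √(2 × 6.645 × 10⁻²⁷ × 6.840 × 10⁻²¹) = 9.534 × 10⁻²⁴ kg·m/s.
λ = h/p = 6.626 × 10⁻³⁴ / 9.534 × 10⁻²⁴ = 6.95 × 10⁻¹¹ m = 69.5 pm.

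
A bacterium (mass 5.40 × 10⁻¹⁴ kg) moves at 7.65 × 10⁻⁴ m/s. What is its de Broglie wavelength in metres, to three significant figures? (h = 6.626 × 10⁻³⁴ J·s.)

p = mv = 5.40 × 10⁻¹⁴ × 7.65 × 10⁻⁴ = 4.131 × 10⁻¹⁷ kg·m/s.
λ = h/p = 6.626 × 10⁻³⁴ / 4.131 × 10⁻¹⁷ = 1.60 × 10⁻¹⁷ m.

λ = 1.60 × 10⁻¹⁷ m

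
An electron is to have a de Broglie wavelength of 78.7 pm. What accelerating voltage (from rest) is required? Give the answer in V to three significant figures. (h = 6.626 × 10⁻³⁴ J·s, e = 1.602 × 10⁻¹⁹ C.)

p = h/λ = 6.626 × 10⁻³⁴ / 7.870 × 10⁻¹¹ = 8.419 × 10⁻²⁴ kg·m/s.
KE = p²/(2m) = 3.891 × 10⁻¹⁷ J.
V = KE/e = 3.891 × 10⁻¹⁷ / (1.602 × 10⁻¹⁹) = 243 V.

V = 243 V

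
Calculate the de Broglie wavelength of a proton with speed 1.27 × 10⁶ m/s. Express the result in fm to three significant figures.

p = mv = 1.673 × 10⁻²⁷ × 1.27 × 10⁶ = 2.125 × 10⁻²¹ kg·m/s.
λ = h/p = 6.626 × 10⁻³⁴ / 2.125 × 10⁻²¹ = 3.12 × 10⁻¹³ m = 312 fm.

λ = 312 fm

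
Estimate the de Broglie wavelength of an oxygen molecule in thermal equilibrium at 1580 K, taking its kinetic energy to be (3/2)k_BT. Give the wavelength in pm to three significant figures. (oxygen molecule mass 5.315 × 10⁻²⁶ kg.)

KE = (3/2)k_BT = 1.5 × 1.381 × 10⁻²³ × 1580 = 3.273 × 10⁻²⁰ J.
p = √(2mKE) = √(2 × 5.315 × 10⁻²⁶ × 3.273 × 10⁻²⁰) = 5.898 × 10⁻²³ kg·m/s.
λ = h/p = 1.12 × 10⁻¹¹ m = 11.2 pm.

λ = 11.2 pm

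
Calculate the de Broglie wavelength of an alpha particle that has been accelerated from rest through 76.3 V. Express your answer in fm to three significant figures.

λ = 1160 fm

KE = 2eV = 2 × 1.602 × 10⁻¹⁹ × 76.30 = 2.445 × 10⁻¹⁷ J.
p = √(2mKE) = √(2 × 6.645 × 10⁻²⁷ × 2.445 × 10⁻¹⁷) = 5.700 × 10⁻²² kg·m/s.
λ = h/p = 6.626 × 10⁻³⁴ / 5.700 × 10⁻²² = 1.16 × 10⁻¹² m = 1160 fm.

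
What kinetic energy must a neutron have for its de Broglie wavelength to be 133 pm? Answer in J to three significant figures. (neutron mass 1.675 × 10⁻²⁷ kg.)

KE = 7.41 × 10⁻²¹ J

p = h/λ = 6.626 × 10⁻³⁴ / 1.330 × 10⁻¹⁰ = 4.982 × 10⁻²⁴ kg·m/s.
KE = p²/(2m) = (4.982 × 10⁻²⁴)² / (2 × 1.675 × 10⁻²⁷) = 7.409 × 10⁻²¹ J = 7.41 × 10⁻²¹ J.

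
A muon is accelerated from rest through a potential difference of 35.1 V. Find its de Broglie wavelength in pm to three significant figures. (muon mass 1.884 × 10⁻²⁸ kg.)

KE = eV = 1.602 × 10⁻¹⁹ × 35.10 = 5.623 × 10⁻¹⁸ J.
p = √(2mKE) = √(2 × 1.884 × 10⁻²⁸ × 5.623 × 10⁻¹⁸) = 4.603 × 10⁻²³ kg·m/s.
λ = h/p = 6.626 × 10⁻³⁴ / 4.603 × 10⁻²³ = 1.44 × 10⁻¹¹ m = 14.4 pm.

λ = 14.4 pm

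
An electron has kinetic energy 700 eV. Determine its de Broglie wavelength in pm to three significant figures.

KE = 700 eV = 1.121 × 10⁻¹⁶ J.
p = √(2mKE) = √(2 × 9.109 × 10⁻³¹ × 1.121 × 10⁻¹⁶) = 1.429 × 10⁻²³ kg·m/s.
λ = h/p = 6.626 × 10⁻³⁴ / 1.429 × 10⁻²³ = 4.64 × 10⁻¹¹ m = 46.4 pm.

λ = 46.4 pm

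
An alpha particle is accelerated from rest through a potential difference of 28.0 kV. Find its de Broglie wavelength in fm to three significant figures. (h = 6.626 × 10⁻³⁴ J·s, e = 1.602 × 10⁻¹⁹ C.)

KE = 2eV = 2 × 1.602 × 10⁻¹⁹ × 2.800 × 10⁴ = 8.971 × 10⁻¹⁵ J.
p = √(2mKE) = √(2 × 6.645 × 10⁻²⁷ × 8.971 × 10⁻¹⁵) = 1.092 × 10⁻²⁰ kg·m/s.
λ = h/p = 6.626 × 10⁻³⁴ / 1.092 × 10⁻²⁰ = 6.07 × 10⁻¹⁴ m = 60.7 fm.

λ = 60.7 fm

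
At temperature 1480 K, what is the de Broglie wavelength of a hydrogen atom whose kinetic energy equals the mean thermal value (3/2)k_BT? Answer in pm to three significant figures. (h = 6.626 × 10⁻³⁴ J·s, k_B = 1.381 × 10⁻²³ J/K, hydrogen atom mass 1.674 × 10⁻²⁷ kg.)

λ = 65.4 pm

KE = (3/2)k_BT = 1.5 × 1.381 × 10⁻²³ × 1480 = 3.066 × 10⁻²⁰ J.
p = √(2mKE) = √(2 × 1.674 × 10⁻²⁷ × 3.066 × 10⁻²⁰) = 1.013 × 10⁻²³ kg·m/s.
λ = h/p = 6.54 × 10⁻¹¹ m = 65.4 pm.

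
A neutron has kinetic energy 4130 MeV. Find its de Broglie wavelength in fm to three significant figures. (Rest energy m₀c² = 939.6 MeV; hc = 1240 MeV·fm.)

Total energy E = KE + m₀c² = 4130 + 939.6 = 5069.6 MeV.
(pc)² = E² − (m₀c²)² = (5069.6)² − (939.6)² = 2.482 × 10⁷ MeV², so pc = 4982 MeV.
λ = hc/(pc) = 1240 MeV·fm / 4982 MeV = 0.249 fm.

λ = 0.249 fm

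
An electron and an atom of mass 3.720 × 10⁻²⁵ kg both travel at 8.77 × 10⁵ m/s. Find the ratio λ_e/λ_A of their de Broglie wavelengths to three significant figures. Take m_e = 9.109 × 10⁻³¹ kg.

λ_e/λ_A = 4.08 × 10⁵

At fixed v, p = mv so λ = h/(mv) ∝ 1/m.
λ_e/λ_A = m_A/m_e = 3.720 × 10⁻²⁵/9.109 × 10⁻³¹ = 4.08 × 10⁵.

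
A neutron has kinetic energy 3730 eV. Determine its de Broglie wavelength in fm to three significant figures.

λ = 468 fm

KE = 3730 eV = 5.975 × 10⁻¹⁶ J.
p = √(2mKE) = √(2 × 1.675 × 10⁻²⁷ × 5.975 × 10⁻¹⁶) = 1.415 × 10⁻²¹ kg·m/s.
λ = h/p = 6.626 × 10⁻³⁴ / 1.415 × 10⁻²¹ = 4.68 × 10⁻¹³ m = 468 fm.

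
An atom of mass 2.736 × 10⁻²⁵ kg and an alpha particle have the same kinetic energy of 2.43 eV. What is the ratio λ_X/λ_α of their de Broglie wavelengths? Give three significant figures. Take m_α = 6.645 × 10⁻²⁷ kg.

At fixed KE, p = √(2mKE) so λ = h/p ∝ 1/√m.
λ_X/λ_α = √(m_α/m_X) = √(6.645 × 10⁻²⁷/2.736 × 10⁻²⁵) = √(0.02429) = 0.156.

λ_X/λ_α = 0.156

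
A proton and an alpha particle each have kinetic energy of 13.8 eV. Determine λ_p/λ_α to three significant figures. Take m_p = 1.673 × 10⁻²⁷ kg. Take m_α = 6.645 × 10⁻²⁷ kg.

At fixed KE, p = √(2mKE) so λ = h/p ∝ 1/√m.
λ_p/λ_α = √(m_α/m_p) = √(6.645 × 10⁻²⁷/1.673 × 10⁻²⁷) = √(3.972) = 1.99.

λ_p/λ_α = 1.99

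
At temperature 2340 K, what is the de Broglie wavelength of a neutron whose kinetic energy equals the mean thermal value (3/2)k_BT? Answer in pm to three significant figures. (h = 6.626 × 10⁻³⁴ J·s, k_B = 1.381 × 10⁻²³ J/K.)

λ = 52.0 pm

KE = (3/2)k_BT = 1.5 × 1.381 × 10⁻²³ × 2340 = 4.847 × 10⁻²⁰ J.
p = √(2mKE) = √(2 × 1.675 × 10⁻²⁷ × 4.847 × 10⁻²⁰) = 1.274 × 10⁻²³ kg·m/s.
λ = h/p = 5.20 × 10⁻¹¹ m = 52.0 pm.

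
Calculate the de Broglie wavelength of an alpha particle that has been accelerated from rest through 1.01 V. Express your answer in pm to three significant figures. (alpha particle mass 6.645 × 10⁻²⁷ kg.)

λ = 10.1 pm

KE = 2eV = 2 × 1.602 × 10⁻¹⁹ × 1.010 = 3.236 × 10⁻¹⁹ J.
p = √(2mKE) = √(2 × 6.645 × 10⁻²⁷ × 3.236 × 10⁻¹⁹) = 6.558 × 10⁻²³ kg·m/s.
λ = h/p = 6.626 × 10⁻³⁴ / 6.558 × 10⁻²³ = 1.01 × 10⁻¹¹ m = 10.1 pm.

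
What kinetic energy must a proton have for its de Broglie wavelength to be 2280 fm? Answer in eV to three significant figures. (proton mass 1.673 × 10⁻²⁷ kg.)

KE = 158 eV

p = h/λ = 6.626 × 10⁻³⁴ / 2.280 × 10⁻¹² = 2.906 × 10⁻²² kg·m/s.
KE = p²/(2m) = (2.906 × 10⁻²²)² / (2 × 1.673 × 10⁻²⁷) = 2.524 × 10⁻¹⁷ J = 158 eV.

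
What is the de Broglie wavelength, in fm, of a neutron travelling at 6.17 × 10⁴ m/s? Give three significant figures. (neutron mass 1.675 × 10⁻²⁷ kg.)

p = mv = 1.675 × 10⁻²⁷ × 6.17 × 10⁴ = 1.033 × 10⁻²² kg·m/s.
λ = h/p = 6.626 × 10⁻³⁴ / 1.033 × 10⁻²² = 6.41 × 10⁻¹² m = 6410 fm.

λ = 6410 fm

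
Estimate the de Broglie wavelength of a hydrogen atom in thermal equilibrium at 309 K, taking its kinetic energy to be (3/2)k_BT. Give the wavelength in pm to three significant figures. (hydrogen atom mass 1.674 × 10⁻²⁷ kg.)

λ = 143 pm

KE = (3/2)k_BT = 1.5 × 1.381 × 10⁻²³ × 309 = 6.401 × 10⁻²¹ J.
p = √(2mKE) = √(2 × 1.674 × 10⁻²⁷ × 6.401 × 10⁻²¹) = 4.629 × 10⁻²⁴ kg·m/s.
λ = h/p = 1.43 × 10⁻¹⁰ m = 143 pm.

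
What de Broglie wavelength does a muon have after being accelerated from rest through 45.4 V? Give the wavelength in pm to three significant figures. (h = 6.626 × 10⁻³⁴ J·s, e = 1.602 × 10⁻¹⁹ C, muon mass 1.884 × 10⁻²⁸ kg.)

KE = eV = 1.602 × 10⁻¹⁹ × 45.40 = 7.273 × 10⁻¹⁸ J.
p = √(2mKE) = √(2 × 1.884 × 10⁻²⁸ × 7.273 × 10⁻¹⁸) = 5.235 × 10⁻²³ kg·m/s.
λ = h/p = 6.626 × 10⁻³⁴ / 5.235 × 10⁻²³ = 1.27 × 10⁻¹¹ m = 12.7 pm.

λ = 12.7 pm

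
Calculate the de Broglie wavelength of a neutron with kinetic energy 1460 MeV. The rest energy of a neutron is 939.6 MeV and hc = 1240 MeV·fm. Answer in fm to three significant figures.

λ = 0.562 fm

Total energy E = KE + m₀c² = 1460 + 939.6 = 2399.6 MeV.
(pc)² = E² − (m₀c²)² = (2399.6)² − (939.6)² = 4.875 × 10⁶ MeV², so pc = 2208 MeV.
λ = hc/(pc) = 1240 MeV·fm / 2208 MeV = 0.562 fm.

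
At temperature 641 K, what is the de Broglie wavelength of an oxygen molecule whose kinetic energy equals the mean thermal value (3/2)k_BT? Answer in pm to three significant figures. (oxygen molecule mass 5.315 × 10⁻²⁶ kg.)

λ = 17.6 pm

KE = (3/2)k_BT = 1.5 × 1.381 × 10⁻²³ × 641 = 1.328 × 10⁻²⁰ J.
p = √(2mKE) = √(2 × 5.315 × 10⁻²⁶ × 1.328 × 10⁻²⁰) = 3.757 × 10⁻²³ kg·m/s.
λ = h/p = 1.76 × 10⁻¹¹ m = 17.6 pm.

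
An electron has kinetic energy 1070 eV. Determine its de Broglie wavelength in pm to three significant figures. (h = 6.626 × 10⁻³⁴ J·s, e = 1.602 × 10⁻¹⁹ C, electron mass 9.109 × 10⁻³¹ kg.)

λ = 37.5 pm

KE = 1070 eV = 1.714 × 10⁻¹⁶ J.
p = √(2mKE) = √(2 × 9.109 × 10⁻³¹ × 1.714 × 10⁻¹⁶) = 1.767 × 10⁻²³ kg·m/s.
λ = h/p = 6.626 × 10⁻³⁴ / 1.767 × 10⁻²³ = 3.75 × 10⁻¹¹ m = 37.5 pm.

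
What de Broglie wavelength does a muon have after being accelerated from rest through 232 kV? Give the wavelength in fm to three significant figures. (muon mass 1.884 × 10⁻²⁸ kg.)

λ = 177 fm

KE = eV = 1.602 × 10⁻¹⁹ × 2.320 × 10⁵ = 3.717 × 10⁻¹⁴ J.
p = √(2mKE) = √(2 × 1.884 × 10⁻²⁸ × 3.717 × 10⁻¹⁴) = 3.742 × 10⁻²¹ kg·m/s.
λ = h/p = 6.626 × 10⁻³⁴ / 3.742 × 10⁻²¹ = 1.77 × 10⁻¹³ m = 177 fm.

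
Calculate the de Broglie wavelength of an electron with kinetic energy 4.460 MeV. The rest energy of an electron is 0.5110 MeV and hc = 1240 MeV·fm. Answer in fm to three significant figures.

λ = 251 fm

Total energy E = KE + m₀c² = 4.460 + 0.5110 = 4.9710 MeV.
(pc)² = E² − (m₀c²)² = (4.9710)² − (0.5110)² = 24.45 MeV², so pc = 4.945 MeV.
λ = hc/(pc) = 1240 MeV·fm / 4.945 MeV = 251 fm.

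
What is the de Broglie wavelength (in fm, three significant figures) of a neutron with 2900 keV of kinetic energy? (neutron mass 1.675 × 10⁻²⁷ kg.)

λ = 16.8 fm

KE = 2900 keV = 4.646 × 10⁻¹³ J.
p = √(2mKE) = √(2 × 1.675 × 10⁻²⁷ × 4.646 × 10⁻¹³) = 3.945 × 10⁻²⁰ kg·m/s.
λ = h/p = 6.626 × 10⁻³⁴ / 3.945 × 10⁻²⁰ = 1.68 × 10⁻¹⁴ m = 16.8 fm.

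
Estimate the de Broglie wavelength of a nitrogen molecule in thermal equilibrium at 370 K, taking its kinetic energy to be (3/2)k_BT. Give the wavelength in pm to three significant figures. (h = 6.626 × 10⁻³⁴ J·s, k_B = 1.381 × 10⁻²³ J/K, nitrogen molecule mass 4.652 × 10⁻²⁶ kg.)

λ = 24.8 pm

KE = (3/2)k_BT = 1.5 × 1.381 × 10⁻²³ × 370 = 7.665 × 10⁻²¹ J.
p = √(2mKE) = √(2 × 4.652 × 10⁻²⁶ × 7.665 × 10⁻²¹) = 2.670 × 10⁻²³ kg·m/s.
λ = h/p = 2.48 × 10⁻¹¹ m = 24.8 pm.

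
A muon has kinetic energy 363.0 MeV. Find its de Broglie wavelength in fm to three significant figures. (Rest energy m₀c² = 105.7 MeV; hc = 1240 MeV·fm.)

λ = 2.72 fm

Total energy E = KE + m₀c² = 363.0 + 105.7 = 468.7 MeV.
(pc)² = E² − (m₀c²)² = (468.7)² − (105.7)² = 2.085 × 10⁵ MeV², so pc = 456.6 MeV.
λ = hc/(pc) = 1240 MeV·fm / 456.6 MeV = 2.72 fm.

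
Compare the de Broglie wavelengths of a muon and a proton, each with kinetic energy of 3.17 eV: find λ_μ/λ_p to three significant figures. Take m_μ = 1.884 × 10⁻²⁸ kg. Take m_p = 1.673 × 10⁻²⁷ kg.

λ_μ/λ_p = 2.98

At fixed KE, p = √(2mKE) so λ = h/p ∝ 1/√m.
λ_μ/λ_p = √(m_p/m_μ) = √(1.673 × 10⁻²⁷/1.884 × 10⁻²⁸) = √(8.880) = 2.98.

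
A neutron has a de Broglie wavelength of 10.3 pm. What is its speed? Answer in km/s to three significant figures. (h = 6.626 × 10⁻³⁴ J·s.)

v = 38.4 km/s

p = h/λ = 6.626 × 10⁻³⁴ / 1.030 × 10⁻¹¹ = 6.433 × 10⁻²³ kg·m/s.
v = p/m = 6.433 × 10⁻²³ / 1.675 × 10⁻²⁷ = 3.84 × 10⁴ m/s = 38.4 km/s.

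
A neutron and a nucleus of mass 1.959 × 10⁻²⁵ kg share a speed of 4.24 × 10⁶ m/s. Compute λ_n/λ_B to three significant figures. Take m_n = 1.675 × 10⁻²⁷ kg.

At fixed v, p = mv so λ = h/(mv) ∝ 1/m.
λ_n/λ_B = m_B/m_n = 1.959 × 10⁻²⁵/1.675 × 10⁻²⁷ = 117.

λ_n/λ_B = 117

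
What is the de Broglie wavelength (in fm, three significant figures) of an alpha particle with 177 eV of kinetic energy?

λ = 1080 fm

KE = 177 eV = 2.836 × 10⁻¹⁷ J.
p = √(2mKE) = √(2 × 6.645 × 10⁻²⁷ × 2.836 × 10⁻¹⁷) = 6.139 × 10⁻²² kg·m/s.
λ = h/p = 6.626 × 10⁻³⁴ / 6.139 × 10⁻²² = 1.08 × 10⁻¹² m = 1080 fm.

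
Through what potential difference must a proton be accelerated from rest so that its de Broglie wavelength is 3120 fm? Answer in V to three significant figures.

p = h/λ = 6.626 × 10⁻³⁴ / 3.120 × 10⁻¹² = 2.124 × 10⁻²² kg·m/s.
KE = p²/(2m) = 1.348 × 10⁻¹⁷ J.
V = KE/e = 1.348 × 10⁻¹⁷ / (1.602 × 10⁻¹⁹) = 84.1 V.

V = 84.1 V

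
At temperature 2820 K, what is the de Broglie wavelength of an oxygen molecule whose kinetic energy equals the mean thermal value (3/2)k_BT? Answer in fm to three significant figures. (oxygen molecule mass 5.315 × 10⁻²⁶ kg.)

KE = (3/2)k_BT = 1.5 × 1.381 × 10⁻²³ × 2820 = 5.842 × 10⁻²⁰ J.
p = √(2mKE) = √(2 × 5.315 × 10⁻²⁶ × 5.842 × 10⁻²⁰) = 7.880 × 10⁻²³ kg·m/s.
λ = h/p = 8.41 × 10⁻¹² m = 8410 fm.

λ = 8410 fm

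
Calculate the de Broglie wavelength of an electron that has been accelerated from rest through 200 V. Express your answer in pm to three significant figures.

KE = eV = 1.602 × 10⁻¹⁹ × 200.0 = 3.204 × 10⁻¹⁷ J.
p = √(2mKE) = √(2 × 9.109 × 10⁻³¹ × 3.204 × 10⁻¹⁷) = 7.640 × 10⁻²⁴ kg·m/s.
λ = h/p = 6.626 × 10⁻³⁴ / 7.640 × 10⁻²⁴ = 8.67 × 10⁻¹¹ m = 86.7 pm.

λ = 86.7 pm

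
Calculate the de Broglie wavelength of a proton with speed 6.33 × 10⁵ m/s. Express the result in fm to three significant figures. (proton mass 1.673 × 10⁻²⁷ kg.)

p = mv = 1.673 × 10⁻²⁷ × 6.33 × 10⁵ = 1.059 × 10⁻²¹ kg·m/s.
λ = h/p = 6.626 × 10⁻³⁴ / 1.059 × 10⁻²¹ = 6.26 × 10⁻¹³ m = 626 fm.

λ = 626 fm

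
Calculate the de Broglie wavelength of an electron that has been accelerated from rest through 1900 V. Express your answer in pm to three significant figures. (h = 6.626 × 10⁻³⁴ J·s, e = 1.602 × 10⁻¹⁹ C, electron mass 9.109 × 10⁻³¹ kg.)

λ = 28.1 pm

KE = eV = 1.602 × 10⁻¹⁹ × 1900 = 3.044 × 10⁻¹⁶ J.
p = √(2mKE) = √(2 × 9.109 × 10⁻³¹ × 3.044 × 10⁻¹⁶) = 2.355 × 10⁻²³ kg·m/s.
λ = h/p = 6.626 × 10⁻³⁴ / 2.355 × 10⁻²³ = 2.81 × 10⁻¹¹ m = 28.1 pm.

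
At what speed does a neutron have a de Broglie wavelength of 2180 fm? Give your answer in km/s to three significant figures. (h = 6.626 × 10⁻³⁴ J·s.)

v = 181 km/s

p = h/λ = 6.626 × 10⁻³⁴ / 2.180 × 10⁻¹² = 3.039 × 10⁻²² kg·m/s.
v = p/m = 3.039 × 10⁻²² / 1.675 × 10⁻²⁷ = 1.81 × 10⁵ m/s = 181 km/s.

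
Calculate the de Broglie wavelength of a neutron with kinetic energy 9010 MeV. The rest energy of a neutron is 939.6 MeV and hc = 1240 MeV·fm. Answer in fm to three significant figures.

λ = 0.125 fm

Total energy E = KE + m₀c² = 9010 + 939.6 = 9949.6 MeV.
(pc)² = E² − (m₀c²)² = (9949.6)² − (939.6)² = 9.811 × 10⁷ MeV², so pc = 9905 MeV.
λ = hc/(pc) = 1240 MeV·fm / 9905 MeV = 0.125 fm.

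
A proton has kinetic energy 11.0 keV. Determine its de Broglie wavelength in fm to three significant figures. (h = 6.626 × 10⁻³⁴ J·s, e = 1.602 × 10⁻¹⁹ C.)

KE = 11.0 keV = 1.762 × 10⁻¹⁵ J.
p = √(2mKE) = √(2 × 1.673 × 10⁻²⁷ × 1.762 × 10⁻¹⁵) = 2.428 × 10⁻²¹ kg·m/s.
λ = h/p = 6.626 × 10⁻³⁴ / 2.428 × 10⁻²¹ = 2.73 × 10⁻¹³ m = 273 fm.

λ = 273 fm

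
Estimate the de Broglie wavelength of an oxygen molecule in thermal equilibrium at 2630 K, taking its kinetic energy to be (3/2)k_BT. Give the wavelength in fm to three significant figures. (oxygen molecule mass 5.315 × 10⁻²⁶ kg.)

λ = 8710 fm

KE = (3/2)k_BT = 1.5 × 1.381 × 10⁻²³ × 2630 = 5.448 × 10⁻²⁰ J.
p = √(2mKE) = √(2 × 5.315 × 10⁻²⁶ × 5.448 × 10⁻²⁰) = 7.610 × 10⁻²³ kg·m/s.
λ = h/p = 8.71 × 10⁻¹² m = 8710 fm.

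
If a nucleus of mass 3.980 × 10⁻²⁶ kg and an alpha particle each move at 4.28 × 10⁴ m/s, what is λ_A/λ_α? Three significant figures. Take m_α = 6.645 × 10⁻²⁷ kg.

At fixed v, p = mv so λ = h/(mv) ∝ 1/m.
λ_A/λ_α = m_α/m_A = 6.645 × 10⁻²⁷/3.980 × 10⁻²⁶ = 0.167.

λ_A/λ_α = 0.167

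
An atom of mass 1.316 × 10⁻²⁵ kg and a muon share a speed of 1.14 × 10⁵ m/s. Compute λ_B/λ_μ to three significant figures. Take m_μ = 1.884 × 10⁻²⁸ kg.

At fixed v, p = mv so λ = h/(mv) ∝ 1/m.
λ_B/λ_μ = m_μ/m_B = 1.884 × 10⁻²⁸/1.316 × 10⁻²⁵ = 1.43 × 10⁻³.

λ_B/λ_μ = 1.43 × 10⁻³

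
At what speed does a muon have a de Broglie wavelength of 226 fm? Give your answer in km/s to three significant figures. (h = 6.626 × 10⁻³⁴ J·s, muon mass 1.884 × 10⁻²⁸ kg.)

v = 1.56 × 10⁴ km/s

p = h/λ = 6.626 × 10⁻³⁴ / 2.260 × 10⁻¹³ = 2.932 × 10⁻²¹ kg·m/s.
v = p/m = 2.932 × 10⁻²¹ / 1.884 × 10⁻²⁸ = 1.56 × 10⁷ m/s = 1.56 × 10⁴ km/s.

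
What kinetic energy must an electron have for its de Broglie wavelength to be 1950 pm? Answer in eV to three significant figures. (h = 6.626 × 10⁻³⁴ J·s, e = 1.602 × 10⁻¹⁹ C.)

KE = 0.396 eV

p = h/λ = 6.626 × 10⁻³⁴ / 1.950 × 10⁻⁹ = 3.398 × 10⁻²⁵ kg·m/s.
KE = p²/(2m) = (3.398 × 10⁻²⁵)² / (2 × 9.109 × 10⁻³¹) = 6.338 × 10⁻²⁰ J = 0.396 eV.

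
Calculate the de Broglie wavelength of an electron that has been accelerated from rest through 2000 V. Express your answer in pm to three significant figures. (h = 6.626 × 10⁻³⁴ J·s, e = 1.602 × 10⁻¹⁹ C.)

KE = eV = 1.602 × 10⁻¹⁹ × 2000 = 3.204 × 10⁻¹⁶ J.
p = √(2mKE) = √(2 × 9.109 × 10⁻³¹ × 3.204 × 10⁻¹⁶) = 2.416 × 10⁻²³ kg·m/s.
λ = h/p = 6.626 × 10⁻³⁴ / 2.416 × 10⁻²³ = 2.74 × 10⁻¹¹ m = 27.4 pm.

λ = 27.4 pm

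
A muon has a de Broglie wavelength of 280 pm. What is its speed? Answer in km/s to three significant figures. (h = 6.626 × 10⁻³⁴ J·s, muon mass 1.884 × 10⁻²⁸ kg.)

p = h/λ = 6.626 × 10⁻³⁴ / 2.800 × 10⁻¹⁰ = 2.366 × 10⁻²⁴ kg·m/s.
v = p/m = 2.366 × 10⁻²⁴ / 1.884 × 10⁻²⁸ = 1.26 × 10⁴ m/s = 12.6 km/s.

v = 12.6 km/s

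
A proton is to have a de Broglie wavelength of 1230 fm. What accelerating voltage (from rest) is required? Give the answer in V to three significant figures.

V = 541 V

p = h/λ = 6.626 × 10⁻³⁴ / 1.230 × 10⁻¹² = 5.387 × 10⁻²² kg·m/s.
KE = p²/(2m) = 8.673 × 10⁻¹⁷ J.
V = KE/e = 8.673 × 10⁻¹⁷ / (1.602 × 10⁻¹⁹) = 541 V.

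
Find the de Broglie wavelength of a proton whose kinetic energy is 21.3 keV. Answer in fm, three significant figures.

λ = 196 fm

KE = 21.3 keV = 3.412 × 10⁻¹⁵ J.
p = √(2mKE) = √(2 × 1.673 × 10⁻²⁷ × 3.412 × 10⁻¹⁵) = 3.379 × 10⁻²¹ kg·m/s.
λ = h/p = 6.626 × 10⁻³⁴ / 3.379 × 10⁻²¹ = 1.96 × 10⁻¹³ m = 196 fm.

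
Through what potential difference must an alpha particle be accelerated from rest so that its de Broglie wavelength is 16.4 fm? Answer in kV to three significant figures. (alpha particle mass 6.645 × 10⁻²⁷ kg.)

p = h/λ = 6.626 × 10⁻³⁴ / 1.640 × 10⁻¹⁴ = 4.040 × 10⁻²⁰ kg·m/s.
KE = p²/(2m) = 1.228 × 10⁻¹³ J.
V = KE/2e = 1.228 × 10⁻¹³ / (2 × 1.602 × 10⁻¹⁹) = 383 kV.

V = 383 kV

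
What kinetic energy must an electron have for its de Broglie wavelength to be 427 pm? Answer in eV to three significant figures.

KE = 8.25 eV

p = h/λ = 6.626 × 10⁻³⁴ / 4.270 × 10⁻¹⁰ = 1.552 × 10⁻²⁴ kg·m/s.
KE = p²/(2m) = (1.552 × 10⁻²⁴)² / (2 × 9.109 × 10⁻³¹) = 1.322 × 10⁻¹⁸ J = 8.25 eV.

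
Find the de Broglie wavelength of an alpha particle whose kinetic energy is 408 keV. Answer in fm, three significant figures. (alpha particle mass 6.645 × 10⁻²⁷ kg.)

λ = 22.5 fm

KE = 408 keV = 6.536 × 10⁻¹⁴ J.
p = √(2mKE) = √(2 × 6.645 × 10⁻²⁷ × 6.536 × 10⁻¹⁴) = 2.947 × 10⁻²⁰ kg·m/s.
λ = h/p = 6.626 × 10⁻³⁴ / 2.947 × 10⁻²⁰ = 2.25 × 10⁻¹⁴ m = 22.5 fm.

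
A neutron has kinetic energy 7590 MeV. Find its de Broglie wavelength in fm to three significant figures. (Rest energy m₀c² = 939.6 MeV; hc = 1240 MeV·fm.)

λ = 0.146 fm

Total energy E = KE + m₀c² = 7590 + 939.6 = 8529.6 MeV.
(pc)² = E² − (m₀c²)² = (8529.6)² − (939.6)² = 7.187 × 10⁷ MeV², so pc = 8478 MeV.
λ = hc/(pc) = 1240 MeV·fm / 8478 MeV = 0.146 fm.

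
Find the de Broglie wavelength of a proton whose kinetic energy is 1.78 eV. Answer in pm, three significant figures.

KE = 1.78 eV = 2.852 × 10⁻¹⁹ J.
p = √(2mKE) = √(2 × 1.673 × 10⁻²⁷ × 2.852 × 10⁻¹⁹) = 3.089 × 10⁻²³ kg·m/s.
λ = h/p = 6.626 × 10⁻³⁴ / 3.089 × 10⁻²³ = 2.15 × 10⁻¹¹ m = 21.5 pm.

λ = 21.5 pm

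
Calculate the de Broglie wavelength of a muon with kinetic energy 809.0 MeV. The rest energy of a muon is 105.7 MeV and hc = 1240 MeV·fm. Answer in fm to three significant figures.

λ = 1.36 fm

Total energy E = KE + m₀c² = 809.0 + 105.7 = 914.7 MeV.
(pc)² = E² − (m₀c²)² = (914.7)² − (105.7)² = 8.255 × 10⁵ MeV², so pc = 908.6 MeV.
λ = hc/(pc) = 1240 MeV·fm / 908.6 MeV = 1.36 fm.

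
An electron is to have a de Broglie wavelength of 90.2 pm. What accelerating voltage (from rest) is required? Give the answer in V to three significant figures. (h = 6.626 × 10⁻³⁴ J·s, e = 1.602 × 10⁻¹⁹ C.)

V = 185 V

p = h/λ = 6.626 × 10⁻³⁴ / 9.020 × 10⁻¹¹ = 7.346 × 10⁻²⁴ kg·m/s.
KE = p²/(2m) = 2.962 × 10⁻¹⁷ J.
V = KE/e = 2.962 × 10⁻¹⁷ / (1.602 × 10⁻¹⁹) = 185 V.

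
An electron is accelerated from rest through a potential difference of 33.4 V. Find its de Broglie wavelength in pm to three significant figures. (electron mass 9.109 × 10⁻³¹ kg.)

KE = eV = 1.602 × 10⁻¹⁹ × 33.40 = 5.351 × 10⁻¹⁸ J.
p = √(2mKE) = √(2 × 9.109 × 10⁻³¹ × 5.351 × 10⁻¹⁸) = 3.122 × 10⁻²⁴ kg·m/s.
λ = h/p = 6.626 × 10⁻³⁴ / 3.122 × 10⁻²⁴ = 2.12 × 10⁻¹⁰ m = 212 pm.

λ = 212 pm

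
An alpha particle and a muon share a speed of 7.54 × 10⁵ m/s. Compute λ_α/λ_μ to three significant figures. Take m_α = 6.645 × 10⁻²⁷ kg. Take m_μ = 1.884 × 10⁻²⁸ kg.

λ_α/λ_μ = 0.0284

At fixed v, p = mv so λ = h/(mv) ∝ 1/m.
λ_α/λ_μ = m_μ/m_α = 1.884 × 10⁻²⁸/6.645 × 10⁻²⁷ = 0.0284.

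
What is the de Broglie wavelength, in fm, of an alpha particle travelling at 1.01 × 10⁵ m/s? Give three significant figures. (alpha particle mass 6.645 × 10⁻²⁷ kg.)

λ = 987 fm

p = mv = 6.645 × 10⁻²⁷ × 1.01 × 10⁵ = 6.711 × 10⁻²² kg·m/s.
λ = h/p = 6.626 × 10⁻³⁴ / 6.711 × 10⁻²² = 9.87 × 10⁻¹³ m = 987 fm.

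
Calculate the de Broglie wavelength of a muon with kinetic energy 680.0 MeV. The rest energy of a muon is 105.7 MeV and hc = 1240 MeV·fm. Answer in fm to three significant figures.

Total energy E = KE + m₀c² = 680.0 + 105.7 = 785.7 MeV.
(pc)² = E² − (m₀c²)² = (785.7)² − (105.7)² = 6.062 × 10⁵ MeV², so pc = 778.6 MeV.
λ = hc/(pc) = 1240 MeV·fm / 778.6 MeV = 1.59 fm.

λ = 1.59 fm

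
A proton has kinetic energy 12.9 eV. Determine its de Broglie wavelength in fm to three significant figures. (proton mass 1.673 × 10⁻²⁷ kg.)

λ = 7970 fm

KE = 12.9 eV = 2.067 × 10⁻¹⁸ J.
p = √(2mKE) = √(2 × 1.673 × 10⁻²⁷ × 2.067 × 10⁻¹⁸) = 8.316 × 10⁻²³ kg·m/s.
λ = h/p = 6.626 × 10⁻³⁴ / 8.316 × 10⁻²³ = 7.97 × 10⁻¹² m = 7970 fm.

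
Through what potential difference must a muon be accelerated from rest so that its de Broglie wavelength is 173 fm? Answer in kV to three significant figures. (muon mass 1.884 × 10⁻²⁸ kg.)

p = h/λ = 6.626 × 10⁻³⁴ / 1.730 × 10⁻¹³ = 3.830 × 10⁻²¹ kg·m/s.
KE = p²/(2m) = 3.893 × 10⁻¹⁴ J.
V = KE/e = 3.893 × 10⁻¹⁴ / (1.602 × 10⁻¹⁹) = 243 kV.

V = 243 kV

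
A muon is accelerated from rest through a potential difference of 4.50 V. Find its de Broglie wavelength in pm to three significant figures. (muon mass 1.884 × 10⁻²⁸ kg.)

KE = eV = 1.602 × 10⁻¹⁹ × 4.500 = 7.209 × 10⁻¹⁹ J.
p = √(2mKE) = √(2 × 1.884 × 10⁻²⁸ × 7.209 × 10⁻¹⁹) = 1.648 × 10⁻²³ kg·m/s.
λ = h/p = 6.626 × 10⁻³⁴ / 1.648 × 10⁻²³ = 4.02 × 10⁻¹¹ m = 40.2 pm.

λ = 40.2 pm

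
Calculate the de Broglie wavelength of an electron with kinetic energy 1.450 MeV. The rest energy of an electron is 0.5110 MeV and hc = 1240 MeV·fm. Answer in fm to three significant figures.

λ = 655 fm

Total energy E = KE + m₀c² = 1.450 + 0.5110 = 1.9610 MeV.
(pc)² = E² − (m₀c²)² = (1.9610)² − (0.5110)² = 3.584 MeV², so pc = 1.893 MeV.
λ = hc/(pc) = 1240 MeV·fm / 1.893 MeV = 655 fm.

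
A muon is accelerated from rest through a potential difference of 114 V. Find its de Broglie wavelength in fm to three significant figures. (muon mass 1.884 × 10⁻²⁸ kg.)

KE = eV = 1.602 × 10⁻¹⁹ × 114.0 = 1.826 × 10⁻¹⁷ J.
p = √(2mKE) = √(2 × 1.884 × 10⁻²⁸ × 1.826 × 10⁻¹⁷) = 8.295 × 10⁻²³ kg·m/s.
λ = h/p = 6.626 × 10⁻³⁴ / 8.295 × 10⁻²³ = 7.99 × 10⁻¹² m = 7990 fm.

λ = 7990 fm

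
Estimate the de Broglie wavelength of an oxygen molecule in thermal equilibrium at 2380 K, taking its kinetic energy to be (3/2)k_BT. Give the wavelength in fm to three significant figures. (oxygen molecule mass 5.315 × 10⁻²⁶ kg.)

λ = 9150 fm

KE = (3/2)k_BT = 1.5 × 1.381 × 10⁻²³ × 2380 = 4.930 × 10⁻²⁰ J.
p = √(2mKE) = √(2 × 5.315 × 10⁻²⁶ × 4.930 × 10⁻²⁰) = 7.239 × 10⁻²³ kg·m/s.
λ = h/p = 9.15 × 10⁻¹² m = 9150 fm.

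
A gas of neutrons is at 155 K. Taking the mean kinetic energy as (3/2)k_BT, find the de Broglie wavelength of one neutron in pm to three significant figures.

KE = (3/2)k_BT = 1.5 × 1.381 × 10⁻²³ × 155 = 3.211 × 10⁻²¹ J.
p = √(2mKE) = √(2 × 1.675 × 10⁻²⁷ × 3.211 × 10⁻²¹) = 3.280 × 10⁻²⁴ kg·m/s.
λ = h/p = 2.02 × 10⁻¹⁰ m = 202 pm.

λ = 202 pm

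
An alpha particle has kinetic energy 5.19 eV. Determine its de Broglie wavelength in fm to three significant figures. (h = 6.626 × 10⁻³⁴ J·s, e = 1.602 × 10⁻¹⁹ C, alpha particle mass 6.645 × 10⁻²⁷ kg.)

λ = 6300 fm

KE = 5.19 eV = 8.314 × 10⁻¹⁹ J.
p = √(2mKE) = √(2 × 6.645 × 10⁻²⁷ × 8.314 × 10⁻¹⁹) = 1.051 × 10⁻²² kg·m/s.
λ = h/p = 6.626 × 10⁻³⁴ / 1.051 × 10⁻²² = 6.30 × 10⁻¹² m = 6300 fm.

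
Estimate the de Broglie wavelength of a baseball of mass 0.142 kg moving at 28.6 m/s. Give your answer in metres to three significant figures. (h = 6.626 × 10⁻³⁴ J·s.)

p = mv = 0.142 × 28.6 = 4.061 kg·m/s.
λ = h/p = 6.626 × 10⁻³⁴ / 4.061 = 1.63 × 10⁻³⁴ m.

λ = 1.63 × 10⁻³⁴ m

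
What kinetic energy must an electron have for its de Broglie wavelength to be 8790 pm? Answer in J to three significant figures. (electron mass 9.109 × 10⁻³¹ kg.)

KE = 3.12 × 10⁻²¹ J

p = h/λ = 6.626 × 10⁻³⁴ / 8.790 × 10⁻⁹ = 7.538 × 10⁻²⁶ kg·m/s.
KE = p²/(2m) = (7.538 × 10⁻²⁶)² / (2 × 9.109 × 10⁻³¹) = 3.119 × 10⁻²¹ J = 3.12 × 10⁻²¹ J.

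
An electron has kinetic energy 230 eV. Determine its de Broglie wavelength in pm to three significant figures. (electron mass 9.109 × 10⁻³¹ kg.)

KE = 230 eV = 3.685 × 10⁻¹⁷ J.
p = √(2mKE) = √(2 × 9.109 × 10⁻³¹ × 3.685 × 10⁻¹⁷) = 8.193 × 10⁻²⁴ kg·m/s.
λ = h/p = 6.626 × 10⁻³⁴ / 8.193 × 10⁻²⁴ = 8.09 × 10⁻¹¹ m = 80.9 pm.

λ = 80.9 pm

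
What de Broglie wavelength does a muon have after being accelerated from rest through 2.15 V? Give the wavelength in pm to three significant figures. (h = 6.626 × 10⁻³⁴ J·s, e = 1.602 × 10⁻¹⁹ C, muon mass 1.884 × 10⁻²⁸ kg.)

λ = 58.2 pm

KE = eV = 1.602 × 10⁻¹⁹ × 2.150 = 3.444 × 10⁻¹⁹ J.
p = √(2mKE) = √(2 × 1.884 × 10⁻²⁸ × 3.444 × 10⁻¹⁹) = 1.139 × 10⁻²³ kg·m/s.
λ = h/p = 6.626 × 10⁻³⁴ / 1.139 × 10⁻²³ = 5.82 × 10⁻¹¹ m = 58.2 pm.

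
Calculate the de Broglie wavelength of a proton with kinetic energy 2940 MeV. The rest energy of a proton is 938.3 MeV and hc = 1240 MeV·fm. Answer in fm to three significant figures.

λ = 0.330 fm

Total energy E = KE + m₀c² = 2940 + 938.3 = 3878.3 MeV.
(pc)² = E² − (m₀c²)² = (3878.3)² − (938.3)² = 1.416 × 10⁷ MeV², so pc = 3763 MeV.
λ = hc/(pc) = 1240 MeV·fm / 3763 MeV = 0.330 fm.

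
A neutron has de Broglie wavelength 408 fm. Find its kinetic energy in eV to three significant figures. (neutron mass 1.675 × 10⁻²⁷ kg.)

KE = 4910 eV

p = h/λ = 6.626 × 10⁻³⁴ / 4.080 × 10⁻¹³ = 1.624 × 10⁻²¹ kg·m/s.
KE = p²/(2m) = (1.624 × 10⁻²¹)² / (2 × 1.675 × 10⁻²⁷) = 7.873 × 10⁻¹⁶ J = 4910 eV.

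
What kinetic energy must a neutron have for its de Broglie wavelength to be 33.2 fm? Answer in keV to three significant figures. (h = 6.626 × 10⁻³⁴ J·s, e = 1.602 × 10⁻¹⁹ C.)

p = h/λ = 6.626 × 10⁻³⁴ / 3.320 × 10⁻¹⁴ = 1.996 × 10⁻²⁰ kg·m/s.
KE = p²/(2m) = (1.996 × 10⁻²⁰)² / (2 × 1.675 × 10⁻²⁷) = 1.189 × 10⁻¹³ J = 742 keV.

KE = 742 keV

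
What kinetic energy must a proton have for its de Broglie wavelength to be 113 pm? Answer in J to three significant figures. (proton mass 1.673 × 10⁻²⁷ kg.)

p = h/λ = 6.626 × 10⁻³⁴ / 1.130 × 10⁻¹⁰ = 5.864 × 10⁻²⁴ kg·m/s.
KE = p²/(2m) = (5.864 × 10⁻²⁴)² / (2 × 1.673 × 10⁻²⁷) = 1.028 × 10⁻²⁰ J = 1.03 × 10⁻²⁰ J.

KE = 1.03 × 10⁻²⁰ J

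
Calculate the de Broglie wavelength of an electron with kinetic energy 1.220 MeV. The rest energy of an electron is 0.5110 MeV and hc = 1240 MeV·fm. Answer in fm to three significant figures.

Total energy E = KE + m₀c² = 1.220 + 0.5110 = 1.7310 MeV.
(pc)² = E² − (m₀c²)² = (1.7310)² − (0.5110)² = 2.735 MeV², so pc = 1.654 MeV.
λ = hc/(pc) = 1240 MeV·fm / 1.654 MeV = 750 fm.

λ = 750 fm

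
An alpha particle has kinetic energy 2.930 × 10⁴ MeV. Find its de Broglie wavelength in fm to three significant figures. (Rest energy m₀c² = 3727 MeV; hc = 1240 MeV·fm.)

Total energy E = KE + m₀c² = 2.930 × 10⁴ + 3727 = 33027 MeV.
(pc)² = E² − (m₀c²)² = (33027)² − (3727)² = 1.077 × 10⁹ MeV², so pc = 3.282 × 10⁴ MeV.
λ = hc/(pc) = 1240 MeV·fm / 3.282 × 10⁴ MeV = 0.0378 fm.

λ = 0.0378 fm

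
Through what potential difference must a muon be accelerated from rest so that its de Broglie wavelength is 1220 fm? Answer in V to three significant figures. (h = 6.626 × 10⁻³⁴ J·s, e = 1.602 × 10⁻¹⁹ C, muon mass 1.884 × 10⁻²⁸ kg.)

V = 4890 V

p = h/λ = 6.626 × 10⁻³⁴ / 1.220 × 10⁻¹² = 5.431 × 10⁻²² kg·m/s.
KE = p²/(2m) = 7.828 × 10⁻¹⁶ J.
V = KE/e = 7.828 × 10⁻¹⁶ / (1.602 × 10⁻¹⁹) = 4890 V.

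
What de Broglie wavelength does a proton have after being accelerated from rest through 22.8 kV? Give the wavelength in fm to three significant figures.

λ = 190 fm

KE = eV = 1.602 × 10⁻¹⁹ × 2.280 × 10⁴ = 3.653 × 10⁻¹⁵ J.
p = √(2mKE) = √(2 × 1.673 × 10⁻²⁷ × 3.653 × 10⁻¹⁵) = 3.496 × 10⁻²¹ kg·m/s.
λ = h/p = 6.626 × 10⁻³⁴ / 3.496 × 10⁻²¹ = 1.90 × 10⁻¹³ m = 190 fm.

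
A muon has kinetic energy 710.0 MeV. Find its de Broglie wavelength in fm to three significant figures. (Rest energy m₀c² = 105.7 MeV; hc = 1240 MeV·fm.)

Total energy E = KE + m₀c² = 710.0 + 105.7 = 815.7 MeV.
(pc)² = E² − (m₀c²)² = (815.7)² − (105.7)² = 6.542 × 10⁵ MeV², so pc = 808.8 MeV.
λ = hc/(pc) = 1240 MeV·fm / 808.8 MeV = 1.53 fm.

λ = 1.53 fm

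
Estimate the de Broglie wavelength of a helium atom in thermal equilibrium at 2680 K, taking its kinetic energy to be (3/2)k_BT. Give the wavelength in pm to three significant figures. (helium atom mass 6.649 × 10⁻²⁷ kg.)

KE = (3/2)k_BT = 1.5 × 1.381 × 10⁻²³ × 2680 = 5.552 × 10⁻²⁰ J.
p = √(2mKE) = √(2 × 6.649 × 10⁻²⁷ × 5.552 × 10⁻²⁰) = 2.717 × 10⁻²³ kg·m/s.
λ = h/p = 2.44 × 10⁻¹¹ m = 24.4 pm.

λ = 24.4 pm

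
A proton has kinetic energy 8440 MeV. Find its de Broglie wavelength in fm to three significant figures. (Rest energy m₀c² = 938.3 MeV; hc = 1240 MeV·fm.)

Total energy E = KE + m₀c² = 8440 + 938.3 = 9378.3 MeV.
(pc)² = E² − (m₀c²)² = (9378.3)² − (938.3)² = 8.707 × 10⁷ MeV², so pc = 9331 MeV.
λ = hc/(pc) = 1240 MeV·fm / 9331 MeV = 0.133 fm.

λ = 0.133 fm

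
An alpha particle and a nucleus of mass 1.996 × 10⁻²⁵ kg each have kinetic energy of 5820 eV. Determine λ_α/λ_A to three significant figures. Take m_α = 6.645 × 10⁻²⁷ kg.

λ_α/λ_A = 5.48

At fixed KE, p = √(2mKE) so λ = h/p ∝ 1/√m.
λ_α/λ_A = √(m_A/m_α) = √(1.996 × 10⁻²⁵/6.645 × 10⁻²⁷) = √(30.04) = 5.48.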